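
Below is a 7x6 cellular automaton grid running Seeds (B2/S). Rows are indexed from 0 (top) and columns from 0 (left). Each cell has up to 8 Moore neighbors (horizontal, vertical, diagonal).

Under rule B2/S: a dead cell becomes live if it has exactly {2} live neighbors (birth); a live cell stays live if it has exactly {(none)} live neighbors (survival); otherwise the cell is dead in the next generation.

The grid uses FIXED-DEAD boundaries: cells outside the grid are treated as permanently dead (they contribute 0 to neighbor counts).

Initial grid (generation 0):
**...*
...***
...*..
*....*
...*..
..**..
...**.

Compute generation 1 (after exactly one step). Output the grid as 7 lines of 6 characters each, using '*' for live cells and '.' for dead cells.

Simulating step by step:
Generation 0 (given above): 14 live cells
Generation 1: 8 live cells
(generation 1 grid is the final answer)

Answer: ..**..
**....
..*...
..**..
.*....
......
......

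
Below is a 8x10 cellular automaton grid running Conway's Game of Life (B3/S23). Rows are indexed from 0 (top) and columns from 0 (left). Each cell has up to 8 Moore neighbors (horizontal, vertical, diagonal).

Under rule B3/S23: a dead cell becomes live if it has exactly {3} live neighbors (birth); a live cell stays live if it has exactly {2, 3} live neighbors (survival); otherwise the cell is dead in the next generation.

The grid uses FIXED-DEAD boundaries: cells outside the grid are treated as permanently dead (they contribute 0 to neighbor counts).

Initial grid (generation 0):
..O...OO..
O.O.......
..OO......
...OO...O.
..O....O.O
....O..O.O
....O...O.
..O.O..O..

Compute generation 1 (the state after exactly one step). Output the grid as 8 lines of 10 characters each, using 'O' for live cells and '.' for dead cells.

Simulating step by step:
Generation 0 (given above): 21 live cells
Generation 1: 18 live cells
(generation 1 grid is the final answer)

Answer: .O........
..O.......
.OO.O.....
....O...O.
....O..O.O
...O...O.O
....OO.OO.
...O......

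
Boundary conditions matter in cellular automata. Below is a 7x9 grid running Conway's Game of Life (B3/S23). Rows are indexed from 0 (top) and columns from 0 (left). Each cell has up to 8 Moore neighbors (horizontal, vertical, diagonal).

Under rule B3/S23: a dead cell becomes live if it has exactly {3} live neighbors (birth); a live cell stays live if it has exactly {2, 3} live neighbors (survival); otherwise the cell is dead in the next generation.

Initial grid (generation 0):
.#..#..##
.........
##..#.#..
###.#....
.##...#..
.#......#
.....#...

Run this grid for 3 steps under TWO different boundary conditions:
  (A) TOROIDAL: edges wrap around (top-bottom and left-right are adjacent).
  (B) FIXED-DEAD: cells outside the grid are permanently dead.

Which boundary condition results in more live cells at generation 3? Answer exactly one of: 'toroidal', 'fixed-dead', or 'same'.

Answer: toroidal

Derivation:
Under TOROIDAL boundary, generation 3:
..#..#...
..#...#..
....#...#
....##...
.........
........#
..#....#.
Population = 11

Under FIXED-DEAD boundary, generation 3:
.#.......
#.#......
#...#....
..#.##...
.##......
.........
.........
Population = 10

Comparison: toroidal=11, fixed-dead=10 -> toroidal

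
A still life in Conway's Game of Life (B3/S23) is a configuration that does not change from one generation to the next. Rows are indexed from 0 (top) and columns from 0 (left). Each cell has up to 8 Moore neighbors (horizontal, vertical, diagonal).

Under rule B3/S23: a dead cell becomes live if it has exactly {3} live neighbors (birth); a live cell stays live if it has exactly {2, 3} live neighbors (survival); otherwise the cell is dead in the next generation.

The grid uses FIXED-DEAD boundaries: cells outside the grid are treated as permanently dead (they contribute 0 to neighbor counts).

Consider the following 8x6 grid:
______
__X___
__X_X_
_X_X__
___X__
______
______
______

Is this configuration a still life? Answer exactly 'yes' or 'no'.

Compute generation 1 and compare to generation 0 (given above):
Generation 1:
______
___X__
_XX___
___XX_
__X___
______
______
______
Cell (1,2) differs: gen0=1 vs gen1=0 -> NOT a still life.

Answer: no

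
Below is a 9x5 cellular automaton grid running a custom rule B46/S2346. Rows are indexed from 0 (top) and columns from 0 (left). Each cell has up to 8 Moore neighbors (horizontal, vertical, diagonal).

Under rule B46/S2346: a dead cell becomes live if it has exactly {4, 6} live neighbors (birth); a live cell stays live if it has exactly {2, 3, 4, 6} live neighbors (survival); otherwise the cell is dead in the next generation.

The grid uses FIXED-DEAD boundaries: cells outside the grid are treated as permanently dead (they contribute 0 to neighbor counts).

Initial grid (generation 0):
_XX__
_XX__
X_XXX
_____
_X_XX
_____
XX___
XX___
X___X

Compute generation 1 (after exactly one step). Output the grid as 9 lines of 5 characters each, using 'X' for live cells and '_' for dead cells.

Simulating step by step:
Generation 0 (given above): 17 live cells
Generation 1: 12 live cells
(generation 1 grid is the final answer)

Answer: _XX__
_____
_XXX_
__X_X
_____
_____
XX___
XX___
X____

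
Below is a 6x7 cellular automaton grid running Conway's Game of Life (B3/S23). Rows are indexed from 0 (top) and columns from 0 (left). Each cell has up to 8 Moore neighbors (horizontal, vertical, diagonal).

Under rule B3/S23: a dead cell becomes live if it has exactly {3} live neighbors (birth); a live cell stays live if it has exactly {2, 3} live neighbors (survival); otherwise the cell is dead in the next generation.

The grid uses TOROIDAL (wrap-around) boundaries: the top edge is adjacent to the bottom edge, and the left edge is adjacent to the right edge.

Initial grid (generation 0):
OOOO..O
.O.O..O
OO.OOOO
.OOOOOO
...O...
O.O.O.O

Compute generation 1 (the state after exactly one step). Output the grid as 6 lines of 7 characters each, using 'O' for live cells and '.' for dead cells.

Answer: ....O..
.......
.......
.O.....
.......
....OOO

Derivation:
Simulating step by step:
Generation 0 (given above): 25 live cells
Generation 1: 5 live cells
(generation 1 grid is the final answer)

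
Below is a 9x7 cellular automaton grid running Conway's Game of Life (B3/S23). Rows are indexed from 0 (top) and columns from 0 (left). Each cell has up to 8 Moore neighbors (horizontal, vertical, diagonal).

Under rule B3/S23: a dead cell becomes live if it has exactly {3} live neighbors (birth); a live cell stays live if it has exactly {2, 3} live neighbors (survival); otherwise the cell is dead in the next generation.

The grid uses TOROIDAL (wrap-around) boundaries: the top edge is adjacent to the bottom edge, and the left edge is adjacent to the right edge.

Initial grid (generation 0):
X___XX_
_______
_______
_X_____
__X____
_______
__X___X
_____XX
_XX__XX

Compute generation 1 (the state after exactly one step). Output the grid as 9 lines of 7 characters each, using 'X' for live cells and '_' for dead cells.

Answer: XX__XX_
_______
_______
_______
_______
_______
_____XX
_XX____
_X_____

Derivation:
Simulating step by step:
Generation 0 (given above): 13 live cells
Generation 1: 9 live cells
(generation 1 grid is the final answer)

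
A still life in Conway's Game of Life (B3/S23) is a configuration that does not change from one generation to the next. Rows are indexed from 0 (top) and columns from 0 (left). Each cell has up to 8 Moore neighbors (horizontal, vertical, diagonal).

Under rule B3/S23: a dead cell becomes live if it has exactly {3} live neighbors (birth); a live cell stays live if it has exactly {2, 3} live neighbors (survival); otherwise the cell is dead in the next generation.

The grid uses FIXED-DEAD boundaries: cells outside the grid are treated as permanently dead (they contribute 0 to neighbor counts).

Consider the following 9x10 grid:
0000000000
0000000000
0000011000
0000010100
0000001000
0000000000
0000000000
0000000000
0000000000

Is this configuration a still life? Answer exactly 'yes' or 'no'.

Answer: yes

Derivation:
Compute generation 1 and compare to generation 0 (given above):
Generation 1:
0000000000
0000000000
0000011000
0000010100
0000001000
0000000000
0000000000
0000000000
0000000000
The grids are IDENTICAL -> still life.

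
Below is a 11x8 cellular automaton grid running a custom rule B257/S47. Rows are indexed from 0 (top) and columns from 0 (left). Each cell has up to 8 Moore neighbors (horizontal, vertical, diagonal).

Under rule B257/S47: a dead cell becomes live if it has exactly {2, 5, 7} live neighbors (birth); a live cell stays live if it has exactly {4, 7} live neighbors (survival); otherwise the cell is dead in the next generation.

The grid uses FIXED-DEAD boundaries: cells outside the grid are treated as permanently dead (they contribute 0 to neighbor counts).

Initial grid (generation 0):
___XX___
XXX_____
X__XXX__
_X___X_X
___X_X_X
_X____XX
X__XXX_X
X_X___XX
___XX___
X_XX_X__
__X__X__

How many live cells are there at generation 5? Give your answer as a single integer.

Answer: 21

Derivation:
Simulating step by step:
Generation 0 (given above): 35 live cells
Generation 1: 20 live cells
X_______
___XX___
_X______
X_____X_
XX______
X___X___
_______X
___XX___
X__X___X
___XX_X_
______X_
Generation 2: 23 live cells
___XX___
XXX_____
X_XXXX__
__X_____
_____X__
________
_____X__
__X___XX
___XX_X_
__X_____
___XX__X
Generation 3: 16 live cells
X_______
_XX_X___
__XX____
______X_
________
____XXX_
_______X
________
_X______
___X__XX
__X_____
Generation 4: 18 live cells
__XX____
X_______
____XX__
__XX____
____X__X
_______X
____X___
________
__X___XX
_X______
___X__XX
Generation 5: 21 live cells
_X______
_XX__X__
_XX_____
______X_
__X___X_
___XXXX_
________
___X_XXX
_X______
___X_X__
__X_____
Population at generation 5: 21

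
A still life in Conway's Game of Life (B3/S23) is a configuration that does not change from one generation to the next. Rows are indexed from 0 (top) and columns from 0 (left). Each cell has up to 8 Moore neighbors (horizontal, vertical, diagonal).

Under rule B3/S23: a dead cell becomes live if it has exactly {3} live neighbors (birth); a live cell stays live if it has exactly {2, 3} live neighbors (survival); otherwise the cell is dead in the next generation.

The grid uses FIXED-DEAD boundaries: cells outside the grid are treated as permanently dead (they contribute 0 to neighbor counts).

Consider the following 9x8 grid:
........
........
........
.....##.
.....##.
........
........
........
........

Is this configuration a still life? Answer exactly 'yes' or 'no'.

Compute generation 1 and compare to generation 0 (given above):
Generation 1:
........
........
........
.....##.
.....##.
........
........
........
........
The grids are IDENTICAL -> still life.

Answer: yes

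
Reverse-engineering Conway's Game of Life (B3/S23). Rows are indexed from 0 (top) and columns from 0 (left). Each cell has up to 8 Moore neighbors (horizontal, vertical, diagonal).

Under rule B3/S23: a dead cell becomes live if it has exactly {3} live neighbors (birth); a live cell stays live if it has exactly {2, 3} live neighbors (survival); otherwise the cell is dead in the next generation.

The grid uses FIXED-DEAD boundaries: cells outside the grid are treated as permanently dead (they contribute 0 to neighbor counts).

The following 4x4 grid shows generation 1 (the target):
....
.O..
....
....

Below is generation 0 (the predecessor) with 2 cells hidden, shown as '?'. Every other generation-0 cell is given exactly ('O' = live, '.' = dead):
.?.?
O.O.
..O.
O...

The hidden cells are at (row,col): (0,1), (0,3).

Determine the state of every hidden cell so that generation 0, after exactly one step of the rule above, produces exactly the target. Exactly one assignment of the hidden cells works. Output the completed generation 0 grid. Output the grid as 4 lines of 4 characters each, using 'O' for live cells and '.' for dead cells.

Hidden generation-0 cells (in order): (0,1), (0,3).
A hidden cell only influences target cells in its own 3x3 neighborhood. Try each of the 2^2 = 4 assignments, step the completed generation 0 forward once under B3/S23, and compare with the target:
  (0,1)=. (0,3)=. -> step reproduces the target at every cell -> ACCEPT
  (0,1)=. (0,3)=O -> step gives (1,2)='O' but target has '.' -> reject
  (0,1)=O (0,3)=. -> step gives (0,1)='O' but target has '.' -> reject
  (0,1)=O (0,3)=O -> step gives (0,1)='O' but target has '.' -> reject
Unique solution: (0,1)=dead, (0,3)=dead.
Check: live-neighbor counts of every cell in the completed generation 0:
1211
0312
2412
0211
Applying B3/S23 to generation 0 with these counts gives:
....
.O..
....
....
which matches the target exactly.

Answer: ....
O.O.
..O.
O...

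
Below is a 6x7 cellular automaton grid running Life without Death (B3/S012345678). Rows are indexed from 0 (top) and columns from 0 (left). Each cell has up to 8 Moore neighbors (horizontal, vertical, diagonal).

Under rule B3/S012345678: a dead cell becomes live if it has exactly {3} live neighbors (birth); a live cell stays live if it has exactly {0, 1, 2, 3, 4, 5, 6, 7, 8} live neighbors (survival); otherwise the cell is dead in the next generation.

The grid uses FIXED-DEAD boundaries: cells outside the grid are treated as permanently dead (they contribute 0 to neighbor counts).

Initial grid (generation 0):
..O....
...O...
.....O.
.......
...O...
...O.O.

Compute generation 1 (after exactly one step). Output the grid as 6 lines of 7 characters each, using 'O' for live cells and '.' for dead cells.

Answer: ..O....
...O...
.....O.
.......
...OO..
...OOO.

Derivation:
Simulating step by step:
Generation 0 (given above): 6 live cells
Generation 1: 8 live cells
(generation 1 grid is the final answer)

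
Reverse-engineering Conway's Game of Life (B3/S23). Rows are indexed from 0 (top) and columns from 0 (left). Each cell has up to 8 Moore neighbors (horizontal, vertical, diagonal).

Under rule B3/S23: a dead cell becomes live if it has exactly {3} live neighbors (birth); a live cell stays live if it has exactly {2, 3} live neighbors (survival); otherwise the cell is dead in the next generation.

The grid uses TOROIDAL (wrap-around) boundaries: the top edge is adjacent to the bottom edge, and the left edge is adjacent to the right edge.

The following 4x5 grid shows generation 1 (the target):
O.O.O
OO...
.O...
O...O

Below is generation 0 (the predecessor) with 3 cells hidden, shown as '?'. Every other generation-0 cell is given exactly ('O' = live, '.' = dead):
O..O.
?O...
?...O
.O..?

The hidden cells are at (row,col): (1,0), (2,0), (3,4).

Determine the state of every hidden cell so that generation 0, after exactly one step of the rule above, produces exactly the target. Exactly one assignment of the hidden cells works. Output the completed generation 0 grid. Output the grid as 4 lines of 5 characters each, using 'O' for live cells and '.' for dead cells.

Answer: O..O.
OO...
....O
.O...

Derivation:
Hidden generation-0 cells (in order): (1,0), (2,0), (3,4).
A hidden cell only influences target cells in its own 3x3 neighborhood. Try each of the 2^3 = 8 assignments, step the completed generation 0 forward once under B3/S23, and compare with the target:
  (1,0)=. (2,0)=. (3,4)=. -> step gives (0,1)='O' but target has '.' -> reject
  (1,0)=. (2,0)=. (3,4)=O -> step gives (0,1)='O' but target has '.' -> reject
  (1,0)=. (2,0)=O (3,4)=. -> step gives (0,1)='O' but target has '.' -> reject
  (1,0)=. (2,0)=O (3,4)=O -> step gives (0,1)='O' but target has '.' -> reject
  (1,0)=O (2,0)=. (3,4)=. -> step reproduces the target at every cell -> ACCEPT
  (1,0)=O (2,0)=. (3,4)=O -> step gives (0,0)='.' but target has 'O' -> reject
  (1,0)=O (2,0)=O (3,4)=. -> step gives (1,0)='.' but target has 'O' -> reject
  (1,0)=O (2,0)=O (3,4)=O -> step gives (0,0)='.' but target has 'O' -> reject
Unique solution: (1,0)=live, (2,0)=dead, (3,4)=dead.
Check: live-neighbor counts of every cell in the completed generation 0:
34303
32224
43211
31223
Applying B3/S23 to generation 0 with these counts gives:
O.O.O
OO...
.O...
O...O
which matches the target exactly.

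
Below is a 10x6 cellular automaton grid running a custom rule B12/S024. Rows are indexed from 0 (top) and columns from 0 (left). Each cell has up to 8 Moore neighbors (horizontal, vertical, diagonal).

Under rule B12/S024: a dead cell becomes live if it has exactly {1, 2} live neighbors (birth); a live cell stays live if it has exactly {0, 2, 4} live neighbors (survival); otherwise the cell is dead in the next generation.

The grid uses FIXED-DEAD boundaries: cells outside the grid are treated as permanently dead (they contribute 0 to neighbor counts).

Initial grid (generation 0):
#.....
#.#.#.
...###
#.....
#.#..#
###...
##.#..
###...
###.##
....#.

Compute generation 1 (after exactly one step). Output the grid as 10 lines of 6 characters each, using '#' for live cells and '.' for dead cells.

Answer: ..####
......
#.#..#
..#...
..####
#.#.##
...##.
.....#
....##
#.#.#.

Derivation:
Simulating step by step:
Generation 0 (given above): 26 live cells
Generation 1: 24 live cells
(generation 1 grid is the final answer)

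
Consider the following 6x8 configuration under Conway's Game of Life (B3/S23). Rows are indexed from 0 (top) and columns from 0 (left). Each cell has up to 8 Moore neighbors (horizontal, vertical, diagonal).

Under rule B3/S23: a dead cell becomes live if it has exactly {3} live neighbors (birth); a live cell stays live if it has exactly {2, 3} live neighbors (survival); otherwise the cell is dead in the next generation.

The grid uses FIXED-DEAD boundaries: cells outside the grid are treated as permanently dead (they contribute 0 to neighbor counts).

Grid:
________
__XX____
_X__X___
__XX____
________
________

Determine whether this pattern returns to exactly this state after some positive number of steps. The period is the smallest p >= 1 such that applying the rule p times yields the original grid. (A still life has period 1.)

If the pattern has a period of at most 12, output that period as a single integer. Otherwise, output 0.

Answer: 1

Derivation:
Simulating and comparing each generation to the original:
Gen 0 (original, given above): 6 live cells
Gen 1: 6 live cells, MATCHES original -> period = 1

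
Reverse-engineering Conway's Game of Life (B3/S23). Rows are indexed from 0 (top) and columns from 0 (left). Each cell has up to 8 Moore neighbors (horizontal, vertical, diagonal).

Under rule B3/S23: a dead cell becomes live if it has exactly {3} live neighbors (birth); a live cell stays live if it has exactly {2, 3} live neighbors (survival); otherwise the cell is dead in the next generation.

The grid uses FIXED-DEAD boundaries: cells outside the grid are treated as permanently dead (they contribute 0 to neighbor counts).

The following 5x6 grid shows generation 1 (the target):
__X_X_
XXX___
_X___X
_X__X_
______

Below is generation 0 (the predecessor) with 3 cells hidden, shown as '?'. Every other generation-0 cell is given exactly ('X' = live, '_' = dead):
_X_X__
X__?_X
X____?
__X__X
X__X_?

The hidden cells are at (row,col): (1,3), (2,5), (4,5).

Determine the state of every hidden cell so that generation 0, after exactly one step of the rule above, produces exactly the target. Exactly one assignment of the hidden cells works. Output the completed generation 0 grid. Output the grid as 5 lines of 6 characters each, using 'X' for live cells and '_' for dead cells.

Answer: _X_X__
X__X_X
X____X
__X__X
X__X__

Derivation:
Hidden generation-0 cells (in order): (1,3), (2,5), (4,5).
A hidden cell only influences target cells in its own 3x3 neighborhood. Try each of the 2^3 = 8 assignments, step the completed generation 0 forward once under B3/S23, and compare with the target:
  (1,3)=_ (2,5)=_ (4,5)=_ -> step gives (0,2)='_' but target has 'X' -> reject
  (1,3)=_ (2,5)=_ (4,5)=X -> step gives (0,2)='_' but target has 'X' -> reject
  (1,3)=_ (2,5)=X (4,5)=_ -> step gives (0,2)='_' but target has 'X' -> reject
  (1,3)=_ (2,5)=X (4,5)=X -> step gives (0,2)='_' but target has 'X' -> reject
  (1,3)=X (2,5)=_ (4,5)=_ -> step gives (1,4)='X' but target has '_' -> reject
  (1,3)=X (2,5)=_ (4,5)=X -> step gives (1,4)='X' but target has '_' -> reject
  (1,3)=X (2,5)=X (4,5)=_ -> step reproduces the target at every cell -> ACCEPT
  (1,3)=X (2,5)=X (4,5)=X -> step gives (3,4)='_' but target has 'X' -> reject
Unique solution: (1,3)=live, (2,5)=live, (4,5)=dead.
Check: live-neighbor counts of every cell in the completed generation 0:
213131
233141
132242
231231
022121
Applying B3/S23 to generation 0 with these counts gives:
__X_X_
XXX___
_X___X
_X__X_
______
which matches the target exactly.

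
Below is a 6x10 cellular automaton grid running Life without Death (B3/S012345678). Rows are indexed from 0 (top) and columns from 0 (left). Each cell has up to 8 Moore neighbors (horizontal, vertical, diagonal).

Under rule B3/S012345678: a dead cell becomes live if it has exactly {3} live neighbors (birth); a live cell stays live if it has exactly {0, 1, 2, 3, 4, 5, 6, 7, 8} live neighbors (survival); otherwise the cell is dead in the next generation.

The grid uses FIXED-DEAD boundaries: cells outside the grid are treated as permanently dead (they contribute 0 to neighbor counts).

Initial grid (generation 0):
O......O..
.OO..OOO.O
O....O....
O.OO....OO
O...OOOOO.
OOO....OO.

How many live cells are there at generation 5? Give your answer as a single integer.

Answer: 43

Derivation:
Simulating step by step:
Generation 0 (given above): 26 live cells
Generation 1: 35 live cells
OO.....OO.
OOO..OOOOO
O..OOO.O.O
O.OO....OO
O...OOOOO.
OOO..O.OO.
Generation 2: 39 live cells
OOO....OOO
OOOO.OOOOO
O..OOO.O.O
O.OO....OO
O...OOOOO.
OOO.OO.OO.
Generation 3: 41 live cells
OOOO...OOO
OOOO.OOOOO
O..OOO.O.O
O.OO....OO
O...OOOOO.
OOOOOO.OO.
Generation 4: 42 live cells
OOOOO..OOO
OOOO.OOOOO
O..OOO.O.O
O.OO....OO
O...OOOOO.
OOOOOO.OO.
Generation 5: 43 live cells
OOOOOO.OOO
OOOO.OOOOO
O..OOO.O.O
O.OO....OO
O...OOOOO.
OOOOOO.OO.
Population at generation 5: 43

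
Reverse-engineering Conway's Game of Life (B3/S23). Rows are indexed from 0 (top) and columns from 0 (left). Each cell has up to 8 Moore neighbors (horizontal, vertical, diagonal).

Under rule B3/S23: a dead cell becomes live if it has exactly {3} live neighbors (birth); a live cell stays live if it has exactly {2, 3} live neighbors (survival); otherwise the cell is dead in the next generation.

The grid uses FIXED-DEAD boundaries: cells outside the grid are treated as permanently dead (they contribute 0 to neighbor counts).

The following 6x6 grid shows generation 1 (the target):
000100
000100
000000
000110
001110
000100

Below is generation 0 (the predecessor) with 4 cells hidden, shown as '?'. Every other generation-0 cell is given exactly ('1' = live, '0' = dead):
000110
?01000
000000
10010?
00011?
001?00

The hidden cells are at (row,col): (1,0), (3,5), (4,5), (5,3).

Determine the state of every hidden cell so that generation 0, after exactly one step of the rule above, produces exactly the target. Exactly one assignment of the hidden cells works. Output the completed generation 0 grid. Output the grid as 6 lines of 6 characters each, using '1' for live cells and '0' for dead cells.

Answer: 000110
001000
000000
100100
000110
001000

Derivation:
Hidden generation-0 cells (in order): (1,0), (3,5), (4,5), (5,3).
A hidden cell only influences target cells in its own 3x3 neighborhood. Try each of the 2^4 = 16 assignments, step the completed generation 0 forward once under B3/S23, and compare with the target:
  (1,0)=0 (3,5)=0 (4,5)=0 (5,3)=0 -> step reproduces the target at every cell -> ACCEPT
  (1,0)=0 (3,5)=0 (4,5)=0 (5,3)=1 -> step gives (4,2)='0' but target has '1' -> reject
  (1,0)=0 (3,5)=0 (4,5)=1 (5,3)=0 -> step gives (3,4)='0' but target has '1' -> reject
  (1,0)=0 (3,5)=0 (4,5)=1 (5,3)=1 -> step gives (3,4)='0' but target has '1' -> reject
  (1,0)=0 (3,5)=1 (4,5)=0 (5,3)=0 -> step gives (3,4)='0' but target has '1' -> reject
  (1,0)=0 (3,5)=1 (4,5)=0 (5,3)=1 -> step gives (3,4)='0' but target has '1' -> reject
  (1,0)=0 (3,5)=1 (4,5)=1 (5,3)=0 -> step gives (3,4)='0' but target has '1' -> reject
  (1,0)=0 (3,5)=1 (4,5)=1 (5,3)=1 -> step gives (3,4)='0' but target has '1' -> reject
  (1,0)=1 (3,5)=0 (4,5)=0 (5,3)=0 -> step gives (2,1)='1' but target has '0' -> reject
  (1,0)=1 (3,5)=0 (4,5)=0 (5,3)=1 -> step gives (2,1)='1' but target has '0' -> reject
  (1,0)=1 (3,5)=0 (4,5)=1 (5,3)=0 -> step gives (2,1)='1' but target has '0' -> reject
  (1,0)=1 (3,5)=0 (4,5)=1 (5,3)=1 -> step gives (2,1)='1' but target has '0' -> reject
  (1,0)=1 (3,5)=1 (4,5)=0 (5,3)=0 -> step gives (2,1)='1' but target has '0' -> reject
  (1,0)=1 (3,5)=1 (4,5)=0 (5,3)=1 -> step gives (2,1)='1' but target has '0' -> reject
  (1,0)=1 (3,5)=1 (4,5)=1 (5,3)=0 -> step gives (2,1)='1' but target has '0' -> reject
  (1,0)=1 (3,5)=1 (4,5)=1 (5,3)=1 -> step gives (2,1)='1' but target has '0' -> reject
Unique solution: (1,0)=dead, (3,5)=dead, (4,5)=dead, (5,3)=dead.
Check: live-neighbor counts of every cell in the completed generation 0:
012211
011321
122210
012231
123321
011321
Applying B3/S23 to generation 0 with these counts gives:
000100
000100
000000
000110
001110
000100
which matches the target exactly.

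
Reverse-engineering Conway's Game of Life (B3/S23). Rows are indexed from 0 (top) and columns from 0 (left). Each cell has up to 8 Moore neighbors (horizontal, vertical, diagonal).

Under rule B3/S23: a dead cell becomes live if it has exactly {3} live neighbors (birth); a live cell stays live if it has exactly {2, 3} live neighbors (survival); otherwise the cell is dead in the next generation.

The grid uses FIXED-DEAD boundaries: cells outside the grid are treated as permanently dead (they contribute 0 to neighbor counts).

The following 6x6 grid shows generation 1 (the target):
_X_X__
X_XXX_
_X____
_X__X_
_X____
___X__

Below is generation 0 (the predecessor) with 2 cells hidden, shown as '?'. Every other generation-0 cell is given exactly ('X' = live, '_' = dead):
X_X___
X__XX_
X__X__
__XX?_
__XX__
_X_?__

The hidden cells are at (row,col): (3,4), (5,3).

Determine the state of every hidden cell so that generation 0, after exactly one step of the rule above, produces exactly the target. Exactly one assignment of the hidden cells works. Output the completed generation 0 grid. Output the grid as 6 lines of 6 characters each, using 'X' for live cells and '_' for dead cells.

Hidden generation-0 cells (in order): (3,4), (5,3).
A hidden cell only influences target cells in its own 3x3 neighborhood. Try each of the 2^2 = 4 assignments, step the completed generation 0 forward once under B3/S23, and compare with the target:
  (3,4)=_ (5,3)=_ -> step gives (4,3)='X' but target has '_' -> reject
  (3,4)=_ (5,3)=X -> step gives (4,4)='X' but target has '_' -> reject
  (3,4)=X (5,3)=_ -> step gives (4,4)='X' but target has '_' -> reject
  (3,4)=X (5,3)=X -> step reproduces the target at every cell -> ACCEPT
Unique solution: (3,4)=live, (5,3)=live.
Check: live-neighbor counts of every cell in the completed generation 0:
131321
243321
134552
134531
135541
114220
Applying B3/S23 to generation 0 with these counts gives:
_X_X__
X_XXX_
_X____
_X__X_
_X____
___X__
which matches the target exactly.

Answer: X_X___
X__XX_
X__X__
__XXX_
__XX__
_X_X__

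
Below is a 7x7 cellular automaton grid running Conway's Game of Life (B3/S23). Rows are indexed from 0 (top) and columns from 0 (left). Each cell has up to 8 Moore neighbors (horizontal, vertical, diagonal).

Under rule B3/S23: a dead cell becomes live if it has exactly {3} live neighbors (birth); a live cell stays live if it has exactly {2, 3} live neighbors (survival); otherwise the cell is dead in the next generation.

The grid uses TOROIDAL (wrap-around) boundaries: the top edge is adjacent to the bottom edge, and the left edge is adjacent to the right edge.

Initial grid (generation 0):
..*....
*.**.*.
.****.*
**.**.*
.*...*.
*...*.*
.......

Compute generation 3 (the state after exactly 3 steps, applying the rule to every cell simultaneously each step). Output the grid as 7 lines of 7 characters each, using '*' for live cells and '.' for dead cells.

Answer: ...*.*.
..*..*.
*.*....
..*...*
...*..*
...*.*.
...*.*.

Derivation:
Simulating step by step:
Generation 0 (given above): 20 live cells
Generation 1: 13 live cells
.***...
*....**
.......
......*
.***...
*....**
.......
Generation 2: 22 live cells
***...*
***...*
*....*.
..*....
.**..*.
***...*
***...*
Generation 3: 14 live cells
(generation 3 grid is the final answer)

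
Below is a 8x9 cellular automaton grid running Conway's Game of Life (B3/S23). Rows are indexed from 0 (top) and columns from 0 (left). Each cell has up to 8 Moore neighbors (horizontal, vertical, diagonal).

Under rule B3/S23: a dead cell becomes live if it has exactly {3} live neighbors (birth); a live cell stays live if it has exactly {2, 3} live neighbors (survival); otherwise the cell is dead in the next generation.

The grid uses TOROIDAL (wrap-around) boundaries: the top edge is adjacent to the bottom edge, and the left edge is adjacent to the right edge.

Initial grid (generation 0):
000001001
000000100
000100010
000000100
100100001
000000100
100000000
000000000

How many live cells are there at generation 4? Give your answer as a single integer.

Simulating step by step:
Generation 0 (given above): 11 live cells
Generation 1: 9 live cells
000000000
000000110
000000110
000000011
000000010
100000001
000000000
000000000
Generation 2: 6 live cells
000000000
000000110
000000000
000000001
100000010
000000001
000000000
000000000
Generation 3: 5 live cells
000000000
000000000
000000010
000000001
100000010
000000001
000000000
000000000
Generation 4: 5 live cells
000000000
000000000
000000000
000000011
100000010
000000001
000000000
000000000
Population at generation 4: 5

Answer: 5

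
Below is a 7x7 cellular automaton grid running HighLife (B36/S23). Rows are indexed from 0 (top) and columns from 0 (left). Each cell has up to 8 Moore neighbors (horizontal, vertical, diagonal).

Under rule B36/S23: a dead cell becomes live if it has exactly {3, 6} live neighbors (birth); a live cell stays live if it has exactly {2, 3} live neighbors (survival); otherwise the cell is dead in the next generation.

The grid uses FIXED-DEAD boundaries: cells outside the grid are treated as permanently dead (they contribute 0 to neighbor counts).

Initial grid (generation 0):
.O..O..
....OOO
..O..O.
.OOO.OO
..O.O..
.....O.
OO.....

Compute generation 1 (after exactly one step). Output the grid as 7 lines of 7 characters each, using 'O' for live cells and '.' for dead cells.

Simulating step by step:
Generation 0 (given above): 17 live cells
Generation 1: 14 live cells
(generation 1 grid is the final answer)

Answer: ....O..
...OO.O
.OO....
.O...OO
.OO.O.O
.O.....
.......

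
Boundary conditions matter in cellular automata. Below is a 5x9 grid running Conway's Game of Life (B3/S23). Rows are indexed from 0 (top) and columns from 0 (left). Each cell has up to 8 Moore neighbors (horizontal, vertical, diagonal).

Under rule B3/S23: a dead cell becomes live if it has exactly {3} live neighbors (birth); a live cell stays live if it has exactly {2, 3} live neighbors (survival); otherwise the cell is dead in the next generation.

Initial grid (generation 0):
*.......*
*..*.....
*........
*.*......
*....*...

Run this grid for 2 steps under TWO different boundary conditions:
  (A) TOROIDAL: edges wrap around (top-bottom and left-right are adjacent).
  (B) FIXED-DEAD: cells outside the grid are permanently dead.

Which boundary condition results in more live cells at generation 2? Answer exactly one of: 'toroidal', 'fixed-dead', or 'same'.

Answer: fixed-dead

Derivation:
Under TOROIDAL boundary, generation 2:
........*
.........
.........
.*.......
.........
Population = 2

Under FIXED-DEAD boundary, generation 2:
.........
**.......
*........
**.......
.........
Population = 5

Comparison: toroidal=2, fixed-dead=5 -> fixed-dead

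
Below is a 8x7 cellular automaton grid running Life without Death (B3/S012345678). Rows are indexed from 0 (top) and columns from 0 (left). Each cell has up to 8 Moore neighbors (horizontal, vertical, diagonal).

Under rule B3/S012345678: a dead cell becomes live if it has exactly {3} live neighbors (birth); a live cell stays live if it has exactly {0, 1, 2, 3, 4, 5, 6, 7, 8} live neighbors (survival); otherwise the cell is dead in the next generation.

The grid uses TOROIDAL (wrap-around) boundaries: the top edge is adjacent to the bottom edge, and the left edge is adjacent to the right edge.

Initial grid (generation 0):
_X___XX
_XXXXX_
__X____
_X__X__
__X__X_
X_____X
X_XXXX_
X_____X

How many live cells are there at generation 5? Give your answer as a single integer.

Answer: 35

Derivation:
Simulating step by step:
Generation 0 (given above): 22 live cells
Generation 1: 34 live cells
_X_X_XX
XXXXXXX
__X__X_
_XXXX__
XXX__XX
X_X___X
X_XXXX_
X_XX__X
Generation 2: 35 live cells
_X_X_XX
XXXXXXX
__X__X_
_XXXX__
XXX_XXX
X_X___X
X_XXXX_
X_XX__X
Generation 3: 35 live cells
_X_X_XX
XXXXXXX
__X__X_
_XXXX__
XXX_XXX
X_X___X
X_XXXX_
X_XX__X
Generation 4: 35 live cells
_X_X_XX
XXXXXXX
__X__X_
_XXXX__
XXX_XXX
X_X___X
X_XXXX_
X_XX__X
Generation 5: 35 live cells
_X_X_XX
XXXXXXX
__X__X_
_XXXX__
XXX_XXX
X_X___X
X_XXXX_
X_XX__X
Population at generation 5: 35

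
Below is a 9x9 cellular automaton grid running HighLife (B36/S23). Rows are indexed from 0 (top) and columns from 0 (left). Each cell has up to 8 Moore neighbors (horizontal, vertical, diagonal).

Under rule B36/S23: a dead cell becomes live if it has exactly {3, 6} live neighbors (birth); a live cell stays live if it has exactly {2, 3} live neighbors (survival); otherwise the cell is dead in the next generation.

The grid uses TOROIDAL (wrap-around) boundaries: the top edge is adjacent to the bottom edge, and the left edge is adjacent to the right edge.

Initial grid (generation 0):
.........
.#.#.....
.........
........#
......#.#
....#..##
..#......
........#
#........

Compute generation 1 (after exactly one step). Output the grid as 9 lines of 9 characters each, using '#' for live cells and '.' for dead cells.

Answer: .........
.........
.........
.......#.
#.......#
.......##
.......##
.........
.........

Derivation:
Simulating step by step:
Generation 0 (given above): 11 live cells
Generation 1: 7 live cells
(generation 1 grid is the final answer)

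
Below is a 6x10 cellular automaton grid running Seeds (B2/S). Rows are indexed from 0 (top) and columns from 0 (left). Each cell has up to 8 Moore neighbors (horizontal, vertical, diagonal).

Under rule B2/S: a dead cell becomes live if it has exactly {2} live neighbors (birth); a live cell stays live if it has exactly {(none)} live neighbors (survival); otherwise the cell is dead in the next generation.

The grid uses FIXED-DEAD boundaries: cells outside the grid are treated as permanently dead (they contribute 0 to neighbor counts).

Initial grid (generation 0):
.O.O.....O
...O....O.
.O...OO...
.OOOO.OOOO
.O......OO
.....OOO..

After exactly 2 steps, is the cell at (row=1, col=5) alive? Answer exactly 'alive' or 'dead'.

Simulating step by step:
Generation 0 (given above): 22 live cells
Generation 1: 11 live cells
....O...O.
OO...OOO.O
O.........
..........
O.........
.........O
Generation 2: 9 live cells
OO.......O
....O.....
.....O.OO.
OO........
..........
..........

Cell (1,5) at generation 2: 0 -> dead

Answer: dead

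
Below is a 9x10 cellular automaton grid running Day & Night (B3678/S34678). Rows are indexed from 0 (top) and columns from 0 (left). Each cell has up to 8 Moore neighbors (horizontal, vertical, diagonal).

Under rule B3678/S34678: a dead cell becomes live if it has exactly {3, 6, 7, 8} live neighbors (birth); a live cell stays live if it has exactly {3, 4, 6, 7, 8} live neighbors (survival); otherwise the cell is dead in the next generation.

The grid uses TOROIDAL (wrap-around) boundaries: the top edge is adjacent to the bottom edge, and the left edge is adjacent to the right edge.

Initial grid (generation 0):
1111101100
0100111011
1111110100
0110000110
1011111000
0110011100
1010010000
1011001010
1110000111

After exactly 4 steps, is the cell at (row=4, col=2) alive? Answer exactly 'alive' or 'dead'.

Simulating step by step:
Generation 0 (given above): 49 live cells
Generation 1: 50 live cells
1101101011
1111110011
1001110100
0111100101
0101110010
1010000000
0110110001
1111000011
0111110010
Generation 2: 45 live cells
1111110011
1001100011
0111110000
0101100000
0110100001
1010000001
1100000011
0111100011
1111010011
Generation 3: 45 live cells
1111110101
0111100010
0101110001
0111000000
0110000000
1111000000
1000000011
1111100101
1111110101
Generation 4: 42 live cells
1111110001
1011101010
0111000000
0111000000
0110000000
1010000000
1110100010
1100111011
1111110010

Cell (4,2) at generation 4: 1 -> alive

Answer: alive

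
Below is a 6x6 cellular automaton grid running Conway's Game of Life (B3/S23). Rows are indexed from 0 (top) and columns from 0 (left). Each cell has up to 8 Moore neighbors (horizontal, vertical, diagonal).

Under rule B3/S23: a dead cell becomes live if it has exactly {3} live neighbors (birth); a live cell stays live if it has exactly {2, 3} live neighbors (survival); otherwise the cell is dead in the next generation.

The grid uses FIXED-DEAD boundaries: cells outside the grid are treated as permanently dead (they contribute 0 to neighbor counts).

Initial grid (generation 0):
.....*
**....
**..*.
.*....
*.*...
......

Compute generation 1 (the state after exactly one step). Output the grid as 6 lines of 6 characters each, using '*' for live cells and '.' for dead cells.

Answer: ......
**....
..*...
..*...
.*....
......

Derivation:
Simulating step by step:
Generation 0 (given above): 9 live cells
Generation 1: 5 live cells
(generation 1 grid is the final answer)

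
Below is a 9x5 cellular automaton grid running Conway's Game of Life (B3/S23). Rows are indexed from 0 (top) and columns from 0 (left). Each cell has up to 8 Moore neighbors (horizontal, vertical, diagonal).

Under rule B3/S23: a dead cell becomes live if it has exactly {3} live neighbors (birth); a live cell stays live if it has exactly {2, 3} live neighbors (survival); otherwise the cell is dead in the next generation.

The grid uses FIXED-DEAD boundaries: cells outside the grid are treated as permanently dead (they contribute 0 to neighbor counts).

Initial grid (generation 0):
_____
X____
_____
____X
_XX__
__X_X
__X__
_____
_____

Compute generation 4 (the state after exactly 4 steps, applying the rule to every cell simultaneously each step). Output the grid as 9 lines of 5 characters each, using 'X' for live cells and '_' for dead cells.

Simulating step by step:
Generation 0 (given above): 7 live cells
Generation 1: 4 live cells
_____
_____
_____
_____
_XX__
__X__
___X_
_____
_____
Generation 2: 5 live cells
_____
_____
_____
_____
_XX__
_XXX_
_____
_____
_____
Generation 3: 5 live cells
_____
_____
_____
_____
_X_X_
_X_X_
__X__
_____
_____
Generation 4: 3 live cells
(generation 4 grid is the final answer)

Answer: _____
_____
_____
_____
_____
_X_X_
__X__
_____
_____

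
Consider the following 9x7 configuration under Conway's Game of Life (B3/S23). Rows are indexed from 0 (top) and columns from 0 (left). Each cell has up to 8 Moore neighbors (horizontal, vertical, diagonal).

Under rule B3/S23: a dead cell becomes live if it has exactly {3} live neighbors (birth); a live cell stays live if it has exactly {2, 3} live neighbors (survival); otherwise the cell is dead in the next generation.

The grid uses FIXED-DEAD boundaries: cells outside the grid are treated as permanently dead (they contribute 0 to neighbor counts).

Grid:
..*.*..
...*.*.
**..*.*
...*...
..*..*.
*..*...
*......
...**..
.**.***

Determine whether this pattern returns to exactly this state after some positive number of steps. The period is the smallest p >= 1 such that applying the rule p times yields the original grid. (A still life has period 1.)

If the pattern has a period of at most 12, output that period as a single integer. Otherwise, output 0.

Answer: 0

Derivation:
Simulating and comparing each generation to the original:
Gen 0 (original, given above): 21 live cells
Gen 1: 28 live cells, differs from original
Gen 2: 14 live cells, differs from original
Gen 3: 10 live cells, differs from original
Gen 4: 14 live cells, differs from original
Gen 5: 10 live cells, differs from original
Gen 6: 7 live cells, differs from original
Gen 7: 6 live cells, differs from original
Gen 8: 4 live cells, differs from original
Gen 9: 4 live cells, differs from original
Gen 10: 4 live cells, differs from original
Gen 11: 4 live cells, differs from original
Gen 12: 4 live cells, differs from original
No period found within 12 steps.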